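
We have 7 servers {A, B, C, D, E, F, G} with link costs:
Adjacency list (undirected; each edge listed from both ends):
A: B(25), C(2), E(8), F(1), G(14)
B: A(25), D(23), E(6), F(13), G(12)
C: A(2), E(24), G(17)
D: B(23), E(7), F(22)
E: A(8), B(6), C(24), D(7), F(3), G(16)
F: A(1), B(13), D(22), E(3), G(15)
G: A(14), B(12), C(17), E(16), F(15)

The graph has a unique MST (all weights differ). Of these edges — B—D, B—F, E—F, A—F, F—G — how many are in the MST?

Kruskal: consider edges lightest-first.
A—F (1): add. Components now {A,F} {B} {C} {D} {E} {G}
A—C (2): add. Components now {A,C,F} {B} {D} {E} {G}
E—F (3): add. Components now {A,C,E,F} {B} {D} {G}
B—E (6): add. Components now {A,B,C,E,F} {D} {G}
D—E (7): add. Components now {A,B,C,D,E,F} {G}
A—E (8): skip — A and E already connected.
B—G (12): add. Components now {A,B,C,D,E,F,G}
MST edge set: {A—F, A—C, E—F, B—E, D—E, B—G}.
Of the listed edges, {E—F, A—F} are in the MST → 2.

2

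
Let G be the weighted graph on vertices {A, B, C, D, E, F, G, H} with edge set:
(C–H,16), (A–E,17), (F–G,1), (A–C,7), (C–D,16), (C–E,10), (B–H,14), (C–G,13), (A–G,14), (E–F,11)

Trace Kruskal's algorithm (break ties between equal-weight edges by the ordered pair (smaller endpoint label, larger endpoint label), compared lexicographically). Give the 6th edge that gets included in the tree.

Sort edges by weight, then run Kruskal:
F–G (1): add — endpoints in different components.
A–C (7): add — endpoints in different components.
C–E (10): add — endpoints in different components.
E–F (11): add — endpoints in different components.
C–G (13): skip — C and G already connected.
A–G (14): skip — A and G already connected.
B–H (14): add — endpoints in different components.
C–D (16): add — endpoints in different components.
C–H (16): add — endpoints in different components.
The 6th edge added is C–D.

C-D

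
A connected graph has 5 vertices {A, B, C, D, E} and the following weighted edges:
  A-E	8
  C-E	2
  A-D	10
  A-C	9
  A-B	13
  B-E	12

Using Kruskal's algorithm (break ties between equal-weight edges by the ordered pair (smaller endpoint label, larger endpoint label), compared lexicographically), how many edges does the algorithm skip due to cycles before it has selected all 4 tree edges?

1

Kruskal's algorithm — process edges by increasing weight (ties by edge label):
C-E (2): add — endpoints in different components.
A-E (8): add — endpoints in different components.
A-C (9): skip — A and C already connected.
A-D (10): add — endpoints in different components.
B-E (12): add — endpoints in different components.
Edges rejected before the tree was complete: 1.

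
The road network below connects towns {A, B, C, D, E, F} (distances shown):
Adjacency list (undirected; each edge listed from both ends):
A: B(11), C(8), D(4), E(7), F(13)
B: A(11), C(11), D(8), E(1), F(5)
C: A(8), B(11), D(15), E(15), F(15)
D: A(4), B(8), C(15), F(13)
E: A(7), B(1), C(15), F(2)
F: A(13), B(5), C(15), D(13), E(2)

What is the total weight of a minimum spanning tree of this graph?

Prim's algorithm from B:
Step 1: cheapest edge leaving the tree is B E (1); add E.
Step 2: cheapest edge leaving the tree is E F (2); add F.
Step 3: cheapest edge leaving the tree is A E (7); add A.
Step 4: cheapest edge leaving the tree is A D (4); add D.
Step 5: cheapest edge leaving the tree is A C (8); add C.
MST edges: B E, E F, A E, A D, A C; total weight 1+2+7+4+8 = 22.

22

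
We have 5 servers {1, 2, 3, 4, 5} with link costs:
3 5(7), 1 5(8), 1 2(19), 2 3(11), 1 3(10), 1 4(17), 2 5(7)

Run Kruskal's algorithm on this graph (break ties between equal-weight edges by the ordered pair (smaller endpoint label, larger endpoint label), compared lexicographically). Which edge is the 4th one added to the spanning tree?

1-4

Kruskal: consider edges lightest-first.
2 5 (7): add. Components now {1} {2,5} {3} {4}
3 5 (7): add. Components now {1} {2,3,5} {4}
1 5 (8): add. Components now {1,2,3,5} {4}
1 3 (10): skip — 1 and 3 already connected.
2 3 (11): skip — 2 and 3 already connected.
1 4 (17): add. Components now {1,2,3,4,5}
The 4th edge added is 1 4.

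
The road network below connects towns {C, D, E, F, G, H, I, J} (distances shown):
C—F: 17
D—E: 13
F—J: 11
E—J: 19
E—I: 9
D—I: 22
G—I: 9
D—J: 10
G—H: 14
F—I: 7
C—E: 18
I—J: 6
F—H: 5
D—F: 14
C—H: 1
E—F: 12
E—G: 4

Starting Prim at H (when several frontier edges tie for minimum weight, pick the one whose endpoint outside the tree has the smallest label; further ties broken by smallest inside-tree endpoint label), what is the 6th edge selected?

E-G

Prim's algorithm from H:
Step 1: cheapest edge leaving the tree is C—H (1); add C.
Step 2: cheapest edge leaving the tree is F—H (5); add F.
Step 3: cheapest edge leaving the tree is F—I (7); add I.
Step 4: cheapest edge leaving the tree is I—J (6); add J.
Step 5: cheapest edge leaving the tree is E—I (9); add E.
Step 6: cheapest edge leaving the tree is E—G (4); add G.
Step 7: cheapest edge leaving the tree is D—J (10); add D.
The 6th edge added is E—G.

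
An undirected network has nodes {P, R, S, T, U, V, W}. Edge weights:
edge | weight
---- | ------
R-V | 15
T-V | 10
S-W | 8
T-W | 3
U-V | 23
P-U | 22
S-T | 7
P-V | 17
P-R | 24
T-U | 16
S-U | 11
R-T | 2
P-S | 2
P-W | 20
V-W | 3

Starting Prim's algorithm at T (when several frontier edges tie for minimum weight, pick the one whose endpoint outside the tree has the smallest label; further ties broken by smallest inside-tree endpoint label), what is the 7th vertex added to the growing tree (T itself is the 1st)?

U

Prim, starting at T.
Step 1: cheapest edge leaving the tree is R-T (2); add R.
Step 2: cheapest edge leaving the tree is T-W (3); add W.
Step 3: cheapest edge leaving the tree is V-W (3); add V.
Step 4: cheapest edge leaving the tree is S-T (7); add S.
Step 5: cheapest edge leaving the tree is P-S (2); add P.
Step 6: cheapest edge leaving the tree is S-U (11); add U.
Vertex order: T, R, W, V, S, P, U. The 7th vertex is U.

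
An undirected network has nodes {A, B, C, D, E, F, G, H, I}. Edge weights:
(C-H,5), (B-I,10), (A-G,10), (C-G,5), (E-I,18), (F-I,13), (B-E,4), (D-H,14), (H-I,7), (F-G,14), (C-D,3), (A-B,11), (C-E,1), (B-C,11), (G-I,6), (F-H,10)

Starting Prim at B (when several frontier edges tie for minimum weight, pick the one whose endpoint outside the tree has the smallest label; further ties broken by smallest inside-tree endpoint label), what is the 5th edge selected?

C-H

Prim, starting at B.
Step 1: cheapest edge leaving the tree is B-E (4); add E.
Step 2: cheapest edge leaving the tree is C-E (1); add C.
Step 3: cheapest edge leaving the tree is C-D (3); add D.
Step 4: cheapest edge leaving the tree is C-G (5); add G.
Step 5: cheapest edge leaving the tree is C-H (5); add H.
Step 6: cheapest edge leaving the tree is G-I (6); add I.
Step 7: cheapest edge leaving the tree is A-G (10); add A.
Step 8: cheapest edge leaving the tree is F-H (10); add F.
The 5th edge added is C-H.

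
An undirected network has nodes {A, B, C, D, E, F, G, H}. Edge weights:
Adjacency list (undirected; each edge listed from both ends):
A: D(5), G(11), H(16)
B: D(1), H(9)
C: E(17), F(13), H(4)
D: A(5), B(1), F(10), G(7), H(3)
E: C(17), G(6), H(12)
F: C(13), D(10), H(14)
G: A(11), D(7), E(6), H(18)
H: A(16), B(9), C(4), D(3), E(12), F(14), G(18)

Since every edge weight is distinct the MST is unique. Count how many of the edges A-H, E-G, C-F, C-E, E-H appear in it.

1

Kruskal: consider edges lightest-first.
B-D (1): add — endpoints in different components.
D-H (3): add — endpoints in different components.
C-H (4): add — endpoints in different components.
A-D (5): add — endpoints in different components.
E-G (6): add — endpoints in different components.
D-G (7): add — endpoints in different components.
B-H (9): skip — B and H already connected.
D-F (10): add — endpoints in different components.
MST edge set: {B-D, D-H, C-H, A-D, E-G, D-G, D-F}.
Of the listed edges, {E-G} are in the MST → 1.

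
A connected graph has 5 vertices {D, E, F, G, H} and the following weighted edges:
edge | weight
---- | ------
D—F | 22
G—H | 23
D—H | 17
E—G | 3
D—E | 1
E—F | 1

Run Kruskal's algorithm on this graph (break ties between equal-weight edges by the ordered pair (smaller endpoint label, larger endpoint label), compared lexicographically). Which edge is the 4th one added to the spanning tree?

D-H

Sort edges by weight, then run Kruskal:
D—E (1): add — endpoints in different components.
E—F (1): add — endpoints in different components.
E—G (3): add — endpoints in different components.
D—H (17): add — endpoints in different components.
The 4th edge added is D—H.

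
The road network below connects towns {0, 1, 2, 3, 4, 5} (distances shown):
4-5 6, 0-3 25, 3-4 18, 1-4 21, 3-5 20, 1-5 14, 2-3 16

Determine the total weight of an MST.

Grow the tree from 5 using Prim:
Step 1: frontier [4-5 6, 1-5 14, 3-5 20] → take 4-5 (6); add 4.
Step 2: frontier [3-4 18, 1-4 21, 1-5 14, 3-5 20] → take 1-5 (14); add 1.
Step 3: frontier [3-4 18, 3-5 20] → take 3-4 (18); add 3.
Step 4: frontier [2-3 16, 0-3 25] → take 2-3 (16); add 2.
Step 5: frontier [0-3 25] → take 0-3 (25); add 0.
MST edges: 4-5, 1-5, 3-4, 2-3, 0-3; total weight 6+14+18+16+25 = 79.

79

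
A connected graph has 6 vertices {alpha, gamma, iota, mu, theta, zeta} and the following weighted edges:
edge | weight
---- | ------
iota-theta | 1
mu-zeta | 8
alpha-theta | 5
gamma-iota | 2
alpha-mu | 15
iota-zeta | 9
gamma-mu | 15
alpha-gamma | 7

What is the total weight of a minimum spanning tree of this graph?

Sort edges by weight, then run Kruskal:
iota-theta (1): add. Components now {iota,theta} {mu} {zeta} {alpha} {gamma}
gamma-iota (2): add. Components now {gamma,iota,theta} {mu} {zeta} {alpha}
alpha-theta (5): add. Components now {alpha,gamma,iota,theta} {mu} {zeta}
alpha-gamma (7): skip — alpha and gamma already connected.
mu-zeta (8): add. Components now {alpha,gamma,iota,theta} {mu,zeta}
iota-zeta (9): add. Components now {alpha,gamma,iota,mu,theta,zeta}
MST edges: iota-theta, gamma-iota, alpha-theta, mu-zeta, iota-zeta; total weight 1+2+5+8+9 = 25.

25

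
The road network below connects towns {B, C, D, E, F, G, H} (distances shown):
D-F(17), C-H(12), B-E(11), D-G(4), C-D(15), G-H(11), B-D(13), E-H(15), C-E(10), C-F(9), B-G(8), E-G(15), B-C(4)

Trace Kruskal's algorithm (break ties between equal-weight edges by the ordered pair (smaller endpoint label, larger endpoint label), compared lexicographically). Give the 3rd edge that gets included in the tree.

Sort edges by weight, then run Kruskal:
B-C (4): add — endpoints in different components.
D-G (4): add — endpoints in different components.
B-G (8): add — endpoints in different components.
C-F (9): add — endpoints in different components.
C-E (10): add — endpoints in different components.
B-E (11): skip — B and E already connected.
G-H (11): add — endpoints in different components.
The 3rd edge added is B-G.

B-G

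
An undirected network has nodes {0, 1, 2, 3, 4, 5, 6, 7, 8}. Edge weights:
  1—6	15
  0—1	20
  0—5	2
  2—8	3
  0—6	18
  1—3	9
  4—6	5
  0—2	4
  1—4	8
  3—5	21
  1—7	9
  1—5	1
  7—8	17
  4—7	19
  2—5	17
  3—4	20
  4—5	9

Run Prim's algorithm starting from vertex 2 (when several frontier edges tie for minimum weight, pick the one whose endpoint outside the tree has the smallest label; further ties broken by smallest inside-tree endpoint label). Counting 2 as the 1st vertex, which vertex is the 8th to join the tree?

3

Prim's algorithm from 2:
Step 1: cheapest edge leaving the tree is 2—8 (3); add 8.
Step 2: cheapest edge leaving the tree is 0—2 (4); add 0.
Step 3: cheapest edge leaving the tree is 0—5 (2); add 5.
Step 4: cheapest edge leaving the tree is 1—5 (1); add 1.
Step 5: cheapest edge leaving the tree is 1—4 (8); add 4.
Step 6: cheapest edge leaving the tree is 4—6 (5); add 6.
Step 7: cheapest edge leaving the tree is 1—3 (9); add 3.
Step 8: cheapest edge leaving the tree is 1—7 (9); add 7.
Vertex order: 2, 8, 0, 5, 1, 4, 6, 3, 7. The 8th vertex is 3.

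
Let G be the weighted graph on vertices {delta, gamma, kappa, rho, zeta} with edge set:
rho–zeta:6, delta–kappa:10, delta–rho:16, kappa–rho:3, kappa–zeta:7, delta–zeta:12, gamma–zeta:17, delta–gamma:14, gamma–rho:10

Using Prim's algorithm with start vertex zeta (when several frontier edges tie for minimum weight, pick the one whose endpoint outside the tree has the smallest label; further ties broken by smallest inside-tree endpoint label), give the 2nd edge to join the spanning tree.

kappa-rho

Prim, starting at zeta.
Step 1: frontier [rho–zeta 6, kappa–zeta 7, delta–zeta 12, gamma–zeta 17] → take rho–zeta (6); add rho.
Step 2: frontier [kappa–rho 3, gamma–rho 10, delta–rho 16, kappa–zeta 7, delta–zeta 12, gamma–zeta 17] → take kappa–rho (3); add kappa.
Step 3: frontier [delta–kappa 10, gamma–rho 10, delta–rho 16, delta–zeta 12, gamma–zeta 17] → take delta–kappa (10); add delta.
Step 4: frontier [delta–gamma 14, gamma–rho 10, gamma–zeta 17] → take gamma–rho (10); add gamma.
The 2nd edge added is kappa–rho.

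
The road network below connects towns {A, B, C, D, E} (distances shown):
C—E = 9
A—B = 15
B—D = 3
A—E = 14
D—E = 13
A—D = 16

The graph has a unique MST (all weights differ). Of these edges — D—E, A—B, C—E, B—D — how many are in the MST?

Sort edges by weight, then run Kruskal:
B—D (3): add. Components now {A} {B,D} {C} {E}
C—E (9): add. Components now {A} {B,D} {C,E}
D—E (13): add. Components now {A} {B,C,D,E}
A—E (14): add. Components now {A,B,C,D,E}
MST edge set: {B—D, C—E, D—E, A—E}.
Of the listed edges, {D—E, C—E, B—D} are in the MST → 3.

3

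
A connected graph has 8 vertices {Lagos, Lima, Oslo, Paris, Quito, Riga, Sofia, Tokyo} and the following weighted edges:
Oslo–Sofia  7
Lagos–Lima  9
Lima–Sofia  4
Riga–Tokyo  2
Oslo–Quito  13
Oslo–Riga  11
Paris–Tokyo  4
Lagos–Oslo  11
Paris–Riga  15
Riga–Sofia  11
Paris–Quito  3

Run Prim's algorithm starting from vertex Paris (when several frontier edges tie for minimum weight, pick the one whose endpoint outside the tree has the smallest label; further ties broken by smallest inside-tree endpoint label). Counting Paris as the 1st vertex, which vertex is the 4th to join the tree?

Riga

Grow the tree from Paris using Prim:
Step 1: cheapest edge leaving the tree is Paris–Quito (3); add Quito.
Step 2: cheapest edge leaving the tree is Paris–Tokyo (4); add Tokyo.
Step 3: cheapest edge leaving the tree is Riga–Tokyo (2); add Riga.
Step 4: cheapest edge leaving the tree is Oslo–Riga (11); add Oslo.
Step 5: cheapest edge leaving the tree is Oslo–Sofia (7); add Sofia.
Step 6: cheapest edge leaving the tree is Lima–Sofia (4); add Lima.
Step 7: cheapest edge leaving the tree is Lagos–Lima (9); add Lagos.
Vertex order: Paris, Quito, Tokyo, Riga, Oslo, Sofia, Lima, Lagos. The 4th vertex is Riga.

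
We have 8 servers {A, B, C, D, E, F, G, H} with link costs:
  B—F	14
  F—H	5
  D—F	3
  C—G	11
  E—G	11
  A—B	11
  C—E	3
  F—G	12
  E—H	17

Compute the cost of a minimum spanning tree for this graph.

59

Sort edges by weight, then run Kruskal:
C—E (3): add — endpoints in different components.
D—F (3): add — endpoints in different components.
F—H (5): add — endpoints in different components.
A—B (11): add — endpoints in different components.
C—G (11): add — endpoints in different components.
E—G (11): skip — E and G already connected.
F—G (12): add — endpoints in different components.
B—F (14): add — endpoints in different components.
MST edges: C—E, D—F, F—H, A—B, C—G, F—G, B—F; total weight 3+3+5+11+11+12+14 = 59.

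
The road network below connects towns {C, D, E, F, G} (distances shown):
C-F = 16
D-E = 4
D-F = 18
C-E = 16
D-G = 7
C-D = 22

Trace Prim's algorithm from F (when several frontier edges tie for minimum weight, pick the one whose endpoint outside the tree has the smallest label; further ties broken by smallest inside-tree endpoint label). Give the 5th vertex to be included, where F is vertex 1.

Grow the tree from F using Prim:
Step 1: frontier [C-F 16, D-F 18] → take C-F (16); add C.
Step 2: frontier [C-E 16, C-D 22, D-F 18] → take C-E (16); add E.
Step 3: frontier [C-D 22, D-E 4, D-F 18] → take D-E (4); add D.
Step 4: frontier [D-G 7] → take D-G (7); add G.
Vertex order: F, C, E, D, G. The 5th vertex is G.

G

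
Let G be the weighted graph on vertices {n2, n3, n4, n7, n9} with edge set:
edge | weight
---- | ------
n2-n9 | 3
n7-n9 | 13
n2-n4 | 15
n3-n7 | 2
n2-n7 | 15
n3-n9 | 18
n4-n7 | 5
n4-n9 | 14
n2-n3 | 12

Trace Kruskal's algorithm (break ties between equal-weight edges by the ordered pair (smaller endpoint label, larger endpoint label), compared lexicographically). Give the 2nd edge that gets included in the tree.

n2-n9

Sort edges by weight, then run Kruskal:
n3-n7 (2): add — endpoints in different components.
n2-n9 (3): add — endpoints in different components.
n4-n7 (5): add — endpoints in different components.
n2-n3 (12): add — endpoints in different components.
The 2nd edge added is n2-n9.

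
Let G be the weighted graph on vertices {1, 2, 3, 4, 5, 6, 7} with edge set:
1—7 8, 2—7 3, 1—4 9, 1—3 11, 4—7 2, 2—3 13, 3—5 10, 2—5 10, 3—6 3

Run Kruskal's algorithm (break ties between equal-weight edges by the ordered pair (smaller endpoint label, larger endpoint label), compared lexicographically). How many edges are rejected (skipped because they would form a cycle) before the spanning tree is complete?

Kruskal: consider edges lightest-first.
4—7 (2): add. Components now {1} {2} {3} {4,7} {5} {6}
2—7 (3): add. Components now {1} {2,4,7} {3} {5} {6}
3—6 (3): add. Components now {1} {2,4,7} {3,6} {5}
1—7 (8): add. Components now {1,2,4,7} {3,6} {5}
1—4 (9): skip — 1 and 4 already connected.
2—5 (10): add. Components now {1,2,4,5,7} {3,6}
3—5 (10): add. Components now {1,2,3,4,5,6,7}
Edges rejected before the tree was complete: 1.

1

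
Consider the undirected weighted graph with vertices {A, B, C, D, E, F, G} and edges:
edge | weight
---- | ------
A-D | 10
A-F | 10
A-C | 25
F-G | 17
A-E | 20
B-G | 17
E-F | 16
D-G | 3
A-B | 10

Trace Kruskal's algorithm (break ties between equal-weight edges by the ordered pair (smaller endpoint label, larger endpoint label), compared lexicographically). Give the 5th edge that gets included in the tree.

Kruskal's algorithm — process edges by increasing weight (ties by edge label):
D-G (3): add — endpoints in different components.
A-B (10): add — endpoints in different components.
A-D (10): add — endpoints in different components.
A-F (10): add — endpoints in different components.
E-F (16): add — endpoints in different components.
B-G (17): skip — B and G already connected.
F-G (17): skip — F and G already connected.
A-E (20): skip — A and E already connected.
A-C (25): add — endpoints in different components.
The 5th edge added is E-F.

E-F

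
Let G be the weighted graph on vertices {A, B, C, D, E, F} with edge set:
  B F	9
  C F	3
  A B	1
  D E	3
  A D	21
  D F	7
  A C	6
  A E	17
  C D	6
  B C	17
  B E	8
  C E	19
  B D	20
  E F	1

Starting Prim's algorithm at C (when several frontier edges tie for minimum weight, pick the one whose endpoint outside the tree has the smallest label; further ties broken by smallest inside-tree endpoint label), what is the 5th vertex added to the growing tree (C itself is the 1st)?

A

Prim, starting at C.
Step 1: frontier [C F 3, A C 6, C D 6, B C 17, C E 19] → take C F (3); add F.
Step 2: frontier [A C 6, C D 6, B C 17, C E 19, E F 1, D F 7, B F 9] → take E F (1); add E.
Step 3: frontier [A C 6, C D 6, B C 17, D E 3, B E 8, A E 17, D F 7, B F 9] → take D E (3); add D.
Step 4: frontier [A C 6, B C 17, B D 20, A D 21, B E 8, A E 17, B F 9] → take A C (6); add A.
Step 5: frontier [A B 1, B C 17, B D 20, B E 8, B F 9] → take A B (1); add B.
Vertex order: C, F, E, D, A, B. The 5th vertex is A.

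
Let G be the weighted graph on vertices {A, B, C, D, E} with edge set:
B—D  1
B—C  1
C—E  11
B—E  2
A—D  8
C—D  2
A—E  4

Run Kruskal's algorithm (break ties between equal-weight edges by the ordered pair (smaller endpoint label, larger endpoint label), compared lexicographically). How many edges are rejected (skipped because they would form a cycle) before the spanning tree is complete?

1

Sort edges by weight, then run Kruskal:
B—C (1): add — endpoints in different components.
B—D (1): add — endpoints in different components.
B—E (2): add — endpoints in different components.
C—D (2): skip — C and D already connected.
A—E (4): add — endpoints in different components.
Edges rejected before the tree was complete: 1.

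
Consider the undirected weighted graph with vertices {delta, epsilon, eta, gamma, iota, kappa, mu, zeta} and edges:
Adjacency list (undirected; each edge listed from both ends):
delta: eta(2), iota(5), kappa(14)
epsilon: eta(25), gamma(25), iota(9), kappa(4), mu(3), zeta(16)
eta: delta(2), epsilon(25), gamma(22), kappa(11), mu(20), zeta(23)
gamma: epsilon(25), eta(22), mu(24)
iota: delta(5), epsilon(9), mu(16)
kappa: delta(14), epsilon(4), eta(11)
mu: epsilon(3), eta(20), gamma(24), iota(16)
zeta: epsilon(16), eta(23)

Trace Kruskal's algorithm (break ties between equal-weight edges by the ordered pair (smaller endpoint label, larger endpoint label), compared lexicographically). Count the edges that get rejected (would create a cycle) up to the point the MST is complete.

Sort edges by weight, then run Kruskal:
delta-eta (2): add — endpoints in different components.
epsilon-mu (3): add — endpoints in different components.
epsilon-kappa (4): add — endpoints in different components.
delta-iota (5): add — endpoints in different components.
epsilon-iota (9): add — endpoints in different components.
eta-kappa (11): skip — eta and kappa already connected.
delta-kappa (14): skip — delta and kappa already connected.
epsilon-zeta (16): add — endpoints in different components.
iota-mu (16): skip — mu and iota already connected.
eta-mu (20): skip — eta and mu already connected.
eta-gamma (22): add — endpoints in different components.
Edges rejected before the tree was complete: 4.

4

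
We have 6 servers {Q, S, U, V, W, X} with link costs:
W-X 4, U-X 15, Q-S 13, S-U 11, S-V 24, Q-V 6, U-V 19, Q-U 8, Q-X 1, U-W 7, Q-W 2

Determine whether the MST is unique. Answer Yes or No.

Yes

Sort edges by weight, then run Kruskal:
Q-X (1): add. Components now {V} {U} {W} {Q,X} {S}
Q-W (2): add. Components now {V} {U} {Q,W,X} {S}
W-X (4): skip — W and X already connected.
Q-V (6): add. Components now {Q,V,W,X} {U} {S}
U-W (7): add. Components now {Q,U,V,W,X} {S}
Q-U (8): skip — U and Q already connected.
S-U (11): add. Components now {Q,S,U,V,W,X}
Every non-tree edge has weight strictly greater than the heaviest edge on the tree path between its endpoints, so the MST is unique.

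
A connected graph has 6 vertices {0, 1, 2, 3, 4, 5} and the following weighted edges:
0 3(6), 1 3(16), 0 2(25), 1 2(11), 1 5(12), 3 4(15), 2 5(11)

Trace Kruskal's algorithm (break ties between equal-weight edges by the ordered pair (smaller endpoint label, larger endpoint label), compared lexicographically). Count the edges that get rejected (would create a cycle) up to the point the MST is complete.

Kruskal: consider edges lightest-first.
0 3 (6): add. Components now {0,3} {1} {2} {4} {5}
1 2 (11): add. Components now {0,3} {1,2} {4} {5}
2 5 (11): add. Components now {0,3} {1,2,5} {4}
1 5 (12): skip — 1 and 5 already connected.
3 4 (15): add. Components now {0,3,4} {1,2,5}
1 3 (16): add. Components now {0,1,2,3,4,5}
Edges rejected before the tree was complete: 1.

1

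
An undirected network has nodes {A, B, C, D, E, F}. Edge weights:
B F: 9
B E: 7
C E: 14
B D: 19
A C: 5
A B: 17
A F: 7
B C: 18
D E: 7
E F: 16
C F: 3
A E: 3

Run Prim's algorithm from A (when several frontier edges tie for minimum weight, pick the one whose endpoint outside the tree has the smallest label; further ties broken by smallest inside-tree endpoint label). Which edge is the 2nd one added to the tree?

Prim, starting at A.
Step 1: cheapest edge leaving the tree is A E (3); add E.
Step 2: cheapest edge leaving the tree is A C (5); add C.
Step 3: cheapest edge leaving the tree is C F (3); add F.
Step 4: cheapest edge leaving the tree is B E (7); add B.
Step 5: cheapest edge leaving the tree is D E (7); add D.
The 2nd edge added is A C.

A-C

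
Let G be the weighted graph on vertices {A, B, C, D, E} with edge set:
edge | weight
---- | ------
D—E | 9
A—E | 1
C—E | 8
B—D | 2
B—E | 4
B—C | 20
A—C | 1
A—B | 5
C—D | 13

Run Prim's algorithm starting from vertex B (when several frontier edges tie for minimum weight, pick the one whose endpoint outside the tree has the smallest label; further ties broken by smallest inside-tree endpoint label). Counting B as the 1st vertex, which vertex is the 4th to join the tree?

Grow the tree from B using Prim:
Step 1: frontier [B—D 2, B—E 4, A—B 5, B—C 20] → take B—D (2); add D.
Step 2: frontier [B—E 4, A—B 5, B—C 20, D—E 9, C—D 13] → take B—E (4); add E.
Step 3: frontier [A—B 5, B—C 20, C—D 13, A—E 1, C—E 8] → take A—E (1); add A.
Step 4: frontier [A—C 1, B—C 20, C—D 13, C—E 8] → take A—C (1); add C.
Vertex order: B, D, E, A, C. The 4th vertex is A.

A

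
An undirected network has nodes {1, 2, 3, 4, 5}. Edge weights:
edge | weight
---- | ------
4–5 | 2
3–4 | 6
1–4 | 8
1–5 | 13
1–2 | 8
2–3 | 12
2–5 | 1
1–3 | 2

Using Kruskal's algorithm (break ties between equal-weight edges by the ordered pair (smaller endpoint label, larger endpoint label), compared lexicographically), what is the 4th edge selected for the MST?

Kruskal: consider edges lightest-first.
2–5 (1): add. Components now {1} {2,5} {3} {4}
1–3 (2): add. Components now {1,3} {2,5} {4}
4–5 (2): add. Components now {1,3} {2,4,5}
3–4 (6): add. Components now {1,2,3,4,5}
The 4th edge added is 3–4.

3-4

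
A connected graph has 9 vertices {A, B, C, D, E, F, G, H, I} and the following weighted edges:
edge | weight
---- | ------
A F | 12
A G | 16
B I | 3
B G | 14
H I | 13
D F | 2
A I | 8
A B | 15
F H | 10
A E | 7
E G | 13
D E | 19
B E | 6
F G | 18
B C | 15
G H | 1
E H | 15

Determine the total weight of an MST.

Prim, starting at B.
Step 1: cheapest edge leaving the tree is B I (3); add I.
Step 2: cheapest edge leaving the tree is B E (6); add E.
Step 3: cheapest edge leaving the tree is A E (7); add A.
Step 4: cheapest edge leaving the tree is A F (12); add F.
Step 5: cheapest edge leaving the tree is D F (2); add D.
Step 6: cheapest edge leaving the tree is F H (10); add H.
Step 7: cheapest edge leaving the tree is G H (1); add G.
Step 8: cheapest edge leaving the tree is B C (15); add C.
MST edges: B I, B E, A E, A F, D F, F H, G H, B C; total weight 3+6+7+12+2+10+1+15 = 56.

56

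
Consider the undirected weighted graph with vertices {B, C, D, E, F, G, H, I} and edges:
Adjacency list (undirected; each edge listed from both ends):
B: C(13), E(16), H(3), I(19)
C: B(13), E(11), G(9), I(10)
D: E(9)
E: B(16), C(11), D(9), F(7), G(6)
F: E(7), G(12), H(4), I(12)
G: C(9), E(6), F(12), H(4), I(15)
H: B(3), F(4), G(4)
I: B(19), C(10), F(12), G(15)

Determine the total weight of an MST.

45

Kruskal's algorithm — process edges by increasing weight (ties by edge label):
B H (3): add — endpoints in different components.
F H (4): add — endpoints in different components.
G H (4): add — endpoints in different components.
E G (6): add — endpoints in different components.
E F (7): skip — E and F already connected.
C G (9): add — endpoints in different components.
D E (9): add — endpoints in different components.
C I (10): add — endpoints in different components.
MST edges: B H, F H, G H, E G, C G, D E, C I; total weight 3+4+4+6+9+9+10 = 45.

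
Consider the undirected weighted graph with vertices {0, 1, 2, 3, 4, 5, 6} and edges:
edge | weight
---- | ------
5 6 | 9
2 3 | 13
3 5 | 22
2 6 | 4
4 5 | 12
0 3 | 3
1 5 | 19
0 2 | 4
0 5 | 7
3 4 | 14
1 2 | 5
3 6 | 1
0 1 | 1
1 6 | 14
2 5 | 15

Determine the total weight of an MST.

28

Sort edges by weight, then run Kruskal:
0 1 (1): add — endpoints in different components.
3 6 (1): add — endpoints in different components.
0 3 (3): add — endpoints in different components.
0 2 (4): add — endpoints in different components.
2 6 (4): skip — 2 and 6 already connected.
1 2 (5): skip — 1 and 2 already connected.
0 5 (7): add — endpoints in different components.
5 6 (9): skip — 5 and 6 already connected.
4 5 (12): add — endpoints in different components.
MST edges: 0 1, 3 6, 0 3, 0 2, 0 5, 4 5; total weight 1+1+3+4+7+12 = 28.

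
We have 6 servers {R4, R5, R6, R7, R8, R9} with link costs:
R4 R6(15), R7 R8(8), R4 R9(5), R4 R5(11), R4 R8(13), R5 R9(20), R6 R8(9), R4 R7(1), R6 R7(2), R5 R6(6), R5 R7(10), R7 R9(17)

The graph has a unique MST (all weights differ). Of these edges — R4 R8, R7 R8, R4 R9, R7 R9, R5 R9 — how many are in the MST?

2

Sort edges by weight, then run Kruskal:
R4 R7 (1): add — endpoints in different components.
R6 R7 (2): add — endpoints in different components.
R4 R9 (5): add — endpoints in different components.
R5 R6 (6): add — endpoints in different components.
R7 R8 (8): add — endpoints in different components.
MST edge set: {R4 R7, R6 R7, R4 R9, R5 R6, R7 R8}.
Of the listed edges, {R7 R8, R4 R9} are in the MST → 2.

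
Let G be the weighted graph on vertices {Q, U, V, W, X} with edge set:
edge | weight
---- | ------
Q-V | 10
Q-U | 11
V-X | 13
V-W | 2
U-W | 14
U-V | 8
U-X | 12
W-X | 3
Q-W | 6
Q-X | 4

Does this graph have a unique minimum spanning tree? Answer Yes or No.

Yes

Kruskal's algorithm — process edges by increasing weight (ties by edge label):
V-W (2): add. Components now {V,W} {X} {U} {Q}
W-X (3): add. Components now {V,W,X} {U} {Q}
Q-X (4): add. Components now {Q,V,W,X} {U}
Q-W (6): skip — W and Q already connected.
U-V (8): add. Components now {Q,U,V,W,X}
Every non-tree edge has weight strictly greater than the heaviest edge on the tree path between its endpoints, so the MST is unique.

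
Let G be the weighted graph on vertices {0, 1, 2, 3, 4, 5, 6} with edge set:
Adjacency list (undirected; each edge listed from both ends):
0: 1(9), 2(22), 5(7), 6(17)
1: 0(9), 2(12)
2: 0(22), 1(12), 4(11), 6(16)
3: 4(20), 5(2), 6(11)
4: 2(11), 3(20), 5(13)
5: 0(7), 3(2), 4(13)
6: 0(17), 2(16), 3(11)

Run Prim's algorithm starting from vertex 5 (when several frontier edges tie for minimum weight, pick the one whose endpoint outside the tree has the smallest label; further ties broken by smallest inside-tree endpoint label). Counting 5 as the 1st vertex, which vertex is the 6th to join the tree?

Prim, starting at 5.
Step 1: frontier [3-5 2, 0-5 7, 4-5 13] → take 3-5 (2); add 3.
Step 2: frontier [3-6 11, 3-4 20, 0-5 7, 4-5 13] → take 0-5 (7); add 0.
Step 3: frontier [0-1 9, 0-6 17, 0-2 22, 3-6 11, 3-4 20, 4-5 13] → take 0-1 (9); add 1.
Step 4: frontier [0-6 17, 0-2 22, 1-2 12, 3-6 11, 3-4 20, 4-5 13] → take 3-6 (11); add 6.
Step 5: frontier [0-2 22, 1-2 12, 3-4 20, 4-5 13, 2-6 16] → take 1-2 (12); add 2.
Step 6: frontier [2-4 11, 3-4 20, 4-5 13] → take 2-4 (11); add 4.
Vertex order: 5, 3, 0, 1, 6, 2, 4. The 6th vertex is 2.

2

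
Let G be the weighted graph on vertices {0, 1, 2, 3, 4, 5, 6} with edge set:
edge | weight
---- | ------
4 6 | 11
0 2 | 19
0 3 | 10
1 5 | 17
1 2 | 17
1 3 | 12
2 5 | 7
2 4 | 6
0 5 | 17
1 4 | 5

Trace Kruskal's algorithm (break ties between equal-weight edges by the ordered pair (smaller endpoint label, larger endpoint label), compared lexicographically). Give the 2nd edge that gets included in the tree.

Kruskal's algorithm — process edges by increasing weight (ties by edge label):
1 4 (5): add. Components now {0} {1,4} {2} {3} {5} {6}
2 4 (6): add. Components now {0} {1,2,4} {3} {5} {6}
2 5 (7): add. Components now {0} {1,2,4,5} {3} {6}
0 3 (10): add. Components now {0,3} {1,2,4,5} {6}
4 6 (11): add. Components now {0,3} {1,2,4,5,6}
1 3 (12): add. Components now {0,1,2,3,4,5,6}
The 2nd edge added is 2 4.

2-4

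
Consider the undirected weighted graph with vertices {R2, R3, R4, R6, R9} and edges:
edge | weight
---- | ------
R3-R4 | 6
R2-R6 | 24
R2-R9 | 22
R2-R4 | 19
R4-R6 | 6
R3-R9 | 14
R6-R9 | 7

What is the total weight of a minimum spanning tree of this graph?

Prim, starting at R3.
Step 1: frontier [R3-R4 6, R3-R9 14] → take R3-R4 (6); add R4.
Step 2: frontier [R3-R9 14, R4-R6 6, R2-R4 19] → take R4-R6 (6); add R6.
Step 3: frontier [R3-R9 14, R2-R4 19, R6-R9 7, R2-R6 24] → take R6-R9 (7); add R9.
Step 4: frontier [R2-R4 19, R2-R6 24, R2-R9 22] → take R2-R4 (19); add R2.
MST edges: R3-R4, R4-R6, R6-R9, R2-R4; total weight 6+6+7+19 = 38.

38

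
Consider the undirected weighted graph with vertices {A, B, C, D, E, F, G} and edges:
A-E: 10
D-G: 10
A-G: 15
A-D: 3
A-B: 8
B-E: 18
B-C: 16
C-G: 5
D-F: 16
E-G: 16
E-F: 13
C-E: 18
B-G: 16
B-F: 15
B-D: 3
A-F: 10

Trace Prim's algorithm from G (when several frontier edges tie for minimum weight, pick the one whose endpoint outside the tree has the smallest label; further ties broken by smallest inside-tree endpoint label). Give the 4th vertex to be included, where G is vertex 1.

A

Prim's algorithm from G:
Step 1: cheapest edge leaving the tree is C-G (5); add C.
Step 2: cheapest edge leaving the tree is D-G (10); add D.
Step 3: cheapest edge leaving the tree is A-D (3); add A.
Step 4: cheapest edge leaving the tree is B-D (3); add B.
Step 5: cheapest edge leaving the tree is A-E (10); add E.
Step 6: cheapest edge leaving the tree is A-F (10); add F.
Vertex order: G, C, D, A, B, E, F. The 4th vertex is A.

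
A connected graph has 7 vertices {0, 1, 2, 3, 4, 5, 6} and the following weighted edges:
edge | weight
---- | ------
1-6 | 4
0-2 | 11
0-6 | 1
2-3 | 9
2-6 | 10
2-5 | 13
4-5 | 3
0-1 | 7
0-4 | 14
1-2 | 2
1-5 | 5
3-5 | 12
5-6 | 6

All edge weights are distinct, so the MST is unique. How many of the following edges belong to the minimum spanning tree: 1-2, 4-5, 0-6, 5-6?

Kruskal's algorithm — process edges by increasing weight (ties by edge label):
0-6 (1): add — endpoints in different components.
1-2 (2): add — endpoints in different components.
4-5 (3): add — endpoints in different components.
1-6 (4): add — endpoints in different components.
1-5 (5): add — endpoints in different components.
5-6 (6): skip — 5 and 6 already connected.
0-1 (7): skip — 0 and 1 already connected.
2-3 (9): add — endpoints in different components.
MST edge set: {0-6, 1-2, 4-5, 1-6, 1-5, 2-3}.
Of the listed edges, {1-2, 4-5, 0-6} are in the MST → 3.

3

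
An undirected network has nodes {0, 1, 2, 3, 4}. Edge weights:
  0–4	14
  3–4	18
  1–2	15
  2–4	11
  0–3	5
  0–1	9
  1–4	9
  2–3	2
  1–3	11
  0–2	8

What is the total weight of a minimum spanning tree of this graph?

Sort edges by weight, then run Kruskal:
2–3 (2): add — endpoints in different components.
0–3 (5): add — endpoints in different components.
0–2 (8): skip — 0 and 2 already connected.
0–1 (9): add — endpoints in different components.
1–4 (9): add — endpoints in different components.
MST edges: 2–3, 0–3, 0–1, 1–4; total weight 2+5+9+9 = 25.

25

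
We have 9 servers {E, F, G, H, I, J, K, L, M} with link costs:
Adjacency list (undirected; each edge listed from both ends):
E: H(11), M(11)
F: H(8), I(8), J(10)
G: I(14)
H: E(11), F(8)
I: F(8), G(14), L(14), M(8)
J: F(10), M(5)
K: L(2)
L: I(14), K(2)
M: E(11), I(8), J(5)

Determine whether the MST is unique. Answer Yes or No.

Sort edges by weight, then run Kruskal:
K L (2): add — endpoints in different components.
J M (5): add — endpoints in different components.
F H (8): add — endpoints in different components.
F I (8): add — endpoints in different components.
I M (8): add — endpoints in different components.
F J (10): skip — F and J already connected.
E H (11): add — endpoints in different components.
E M (11): skip — E and M already connected.
G I (14): add — endpoints in different components.
I L (14): add — endpoints in different components.
Non-tree edge E M has weight 11, equal to the heaviest edge on its tree cycle — swapping gives another MST of the same weight. Not unique.

No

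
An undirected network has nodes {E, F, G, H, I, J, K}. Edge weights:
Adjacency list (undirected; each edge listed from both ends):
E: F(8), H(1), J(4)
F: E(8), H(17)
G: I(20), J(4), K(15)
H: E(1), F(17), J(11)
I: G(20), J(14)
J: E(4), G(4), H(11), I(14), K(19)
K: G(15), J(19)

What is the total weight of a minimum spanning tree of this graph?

Prim's algorithm from I:
Step 1: frontier [I–J 14, G–I 20] → take I–J (14); add J.
Step 2: frontier [G–I 20, E–J 4, G–J 4, H–J 11, J–K 19] → take E–J (4); add E.
Step 3: frontier [E–H 1, E–F 8, G–I 20, G–J 4, H–J 11, J–K 19] → take E–H (1); add H.
Step 4: frontier [E–F 8, F–H 17, G–I 20, G–J 4, J–K 19] → take G–J (4); add G.
Step 5: frontier [E–F 8, G–K 15, F–H 17, J–K 19] → take E–F (8); add F.
Step 6: frontier [G–K 15, J–K 19] → take G–K (15); add K.
MST edges: I–J, E–J, E–H, G–J, E–F, G–K; total weight 14+4+1+4+8+15 = 46.

46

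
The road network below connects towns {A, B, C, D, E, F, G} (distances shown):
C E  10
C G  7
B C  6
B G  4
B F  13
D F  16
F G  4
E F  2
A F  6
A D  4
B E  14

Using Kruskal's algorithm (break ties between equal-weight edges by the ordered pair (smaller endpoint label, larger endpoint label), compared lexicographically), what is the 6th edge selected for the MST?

B-C

Kruskal's algorithm — process edges by increasing weight (ties by edge label):
E F (2): add — endpoints in different components.
A D (4): add — endpoints in different components.
B G (4): add — endpoints in different components.
F G (4): add — endpoints in different components.
A F (6): add — endpoints in different components.
B C (6): add — endpoints in different components.
The 6th edge added is B C.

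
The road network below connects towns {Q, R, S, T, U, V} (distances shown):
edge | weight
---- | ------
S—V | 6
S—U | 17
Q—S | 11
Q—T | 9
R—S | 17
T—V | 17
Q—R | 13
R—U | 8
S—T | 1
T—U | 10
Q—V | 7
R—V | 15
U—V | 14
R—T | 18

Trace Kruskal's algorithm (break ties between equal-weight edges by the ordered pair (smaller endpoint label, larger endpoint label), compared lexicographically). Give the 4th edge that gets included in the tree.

Kruskal: consider edges lightest-first.
S—T (1): add. Components now {R} {S,T} {U} {Q} {V}
S—V (6): add. Components now {R} {S,T,V} {U} {Q}
Q—V (7): add. Components now {R} {Q,S,T,V} {U}
R—U (8): add. Components now {R,U} {Q,S,T,V}
Q—T (9): skip — Q and T already connected.
T—U (10): add. Components now {Q,R,S,T,U,V}
The 4th edge added is R—U.

R-U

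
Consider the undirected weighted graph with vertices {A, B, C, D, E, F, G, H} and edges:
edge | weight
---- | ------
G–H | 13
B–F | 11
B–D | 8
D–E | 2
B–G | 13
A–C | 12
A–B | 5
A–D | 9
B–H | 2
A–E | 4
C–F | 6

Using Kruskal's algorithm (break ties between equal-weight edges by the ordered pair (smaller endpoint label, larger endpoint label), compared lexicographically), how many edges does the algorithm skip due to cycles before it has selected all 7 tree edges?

3

Kruskal: consider edges lightest-first.
B–H (2): add — endpoints in different components.
D–E (2): add — endpoints in different components.
A–E (4): add — endpoints in different components.
A–B (5): add — endpoints in different components.
C–F (6): add — endpoints in different components.
B–D (8): skip — B and D already connected.
A–D (9): skip — A and D already connected.
B–F (11): add — endpoints in different components.
A–C (12): skip — A and C already connected.
B–G (13): add — endpoints in different components.
Edges rejected before the tree was complete: 3.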